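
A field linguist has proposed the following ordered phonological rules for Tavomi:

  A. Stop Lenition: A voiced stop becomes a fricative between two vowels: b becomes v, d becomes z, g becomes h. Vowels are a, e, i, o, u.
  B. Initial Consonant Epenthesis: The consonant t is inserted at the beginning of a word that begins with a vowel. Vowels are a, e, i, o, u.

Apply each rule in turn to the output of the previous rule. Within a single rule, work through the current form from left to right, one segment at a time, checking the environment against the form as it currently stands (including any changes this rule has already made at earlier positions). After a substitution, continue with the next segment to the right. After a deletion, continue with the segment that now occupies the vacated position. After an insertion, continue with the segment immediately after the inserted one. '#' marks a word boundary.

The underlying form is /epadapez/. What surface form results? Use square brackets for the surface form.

[tepazapez]

A Stop Lenition: [epadapez] → [epazapez]
B Initial Consonant Epenthesis: [epazapez] → [tepazapez]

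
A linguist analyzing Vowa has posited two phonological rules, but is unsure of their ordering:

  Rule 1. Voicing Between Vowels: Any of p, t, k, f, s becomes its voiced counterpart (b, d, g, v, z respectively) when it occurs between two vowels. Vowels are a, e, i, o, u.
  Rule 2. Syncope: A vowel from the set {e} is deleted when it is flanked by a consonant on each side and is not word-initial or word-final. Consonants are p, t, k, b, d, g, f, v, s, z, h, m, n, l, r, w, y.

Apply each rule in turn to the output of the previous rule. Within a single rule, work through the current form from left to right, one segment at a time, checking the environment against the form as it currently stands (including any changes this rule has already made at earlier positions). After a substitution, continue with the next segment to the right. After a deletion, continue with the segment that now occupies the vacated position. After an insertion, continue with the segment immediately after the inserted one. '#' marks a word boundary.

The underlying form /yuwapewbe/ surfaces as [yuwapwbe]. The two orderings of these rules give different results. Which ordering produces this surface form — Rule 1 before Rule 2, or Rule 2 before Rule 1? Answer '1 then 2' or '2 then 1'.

Order 1 then 2:
  1 Voicing Between Vowels: [yuwapewbe] → [yuwabewbe]
  2 Syncope: [yuwabewbe] → [yuwabwbe]
  result: [yuwabwbe]
Order 2 then 1:
  2 Syncope: [yuwapewbe] → [yuwapwbe]
  1 Voicing Between Vowels: no change — [yuwapwbe]
  result: [yuwapwbe]

2 then 1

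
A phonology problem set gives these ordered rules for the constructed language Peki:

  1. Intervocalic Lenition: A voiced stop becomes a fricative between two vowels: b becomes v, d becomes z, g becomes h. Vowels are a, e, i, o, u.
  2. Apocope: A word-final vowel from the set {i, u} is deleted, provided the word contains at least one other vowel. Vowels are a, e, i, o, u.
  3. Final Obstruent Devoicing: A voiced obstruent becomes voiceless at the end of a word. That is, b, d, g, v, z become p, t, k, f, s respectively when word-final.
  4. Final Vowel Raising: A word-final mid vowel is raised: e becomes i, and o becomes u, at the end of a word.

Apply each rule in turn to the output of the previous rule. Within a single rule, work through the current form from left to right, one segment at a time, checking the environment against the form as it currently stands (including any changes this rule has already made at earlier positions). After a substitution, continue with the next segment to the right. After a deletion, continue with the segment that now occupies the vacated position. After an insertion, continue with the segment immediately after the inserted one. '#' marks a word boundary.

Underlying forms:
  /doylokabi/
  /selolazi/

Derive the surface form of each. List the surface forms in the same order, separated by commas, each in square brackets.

/doylokabi/:
  1 Intervocalic Lenition: [doylokabi] → [doylokavi]
  2 Apocope: [doylokavi] → [doylokav]
  3 Final Obstruent Devoicing: [doylokav] → [doylokaf]
  4 Final Vowel Raising: no change — [doylokaf]
/selolazi/:
  1 Intervocalic Lenition: no change — [selolazi]
  2 Apocope: [selolazi] → [selolaz]
  3 Final Obstruent Devoicing: [selolaz] → [selolas]
  4 Final Vowel Raising: no change — [selolas]

[doylokaf], [selolas]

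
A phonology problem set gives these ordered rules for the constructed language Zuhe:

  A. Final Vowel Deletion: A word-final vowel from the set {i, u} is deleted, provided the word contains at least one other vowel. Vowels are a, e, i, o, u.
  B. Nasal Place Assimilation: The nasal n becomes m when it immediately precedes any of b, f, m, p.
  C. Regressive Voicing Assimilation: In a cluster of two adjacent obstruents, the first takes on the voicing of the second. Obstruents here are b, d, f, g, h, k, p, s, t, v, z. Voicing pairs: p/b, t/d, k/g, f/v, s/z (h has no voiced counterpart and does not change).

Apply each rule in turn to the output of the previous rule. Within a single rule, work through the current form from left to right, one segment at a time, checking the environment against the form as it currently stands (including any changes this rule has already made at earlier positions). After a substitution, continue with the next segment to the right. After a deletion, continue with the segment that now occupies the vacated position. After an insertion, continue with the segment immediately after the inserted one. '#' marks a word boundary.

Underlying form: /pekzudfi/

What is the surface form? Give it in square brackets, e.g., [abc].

A Final Vowel Deletion: [pekzudfi] → [pekzudf]
B Nasal Place Assimilation: no change — [pekzudf]
C Regressive Voicing Assimilation: [pekzudf] → [pegzutf]

[pegzutf]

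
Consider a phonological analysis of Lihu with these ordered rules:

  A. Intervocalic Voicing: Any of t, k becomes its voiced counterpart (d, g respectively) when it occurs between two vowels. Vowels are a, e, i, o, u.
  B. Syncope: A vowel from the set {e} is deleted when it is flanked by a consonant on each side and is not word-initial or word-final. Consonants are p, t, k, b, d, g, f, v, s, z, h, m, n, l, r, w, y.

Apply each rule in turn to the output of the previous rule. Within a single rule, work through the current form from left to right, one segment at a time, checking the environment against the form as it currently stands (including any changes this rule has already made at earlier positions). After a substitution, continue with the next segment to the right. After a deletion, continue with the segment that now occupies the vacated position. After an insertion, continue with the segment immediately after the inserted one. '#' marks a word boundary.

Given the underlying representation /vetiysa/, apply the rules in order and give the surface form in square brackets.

A Intervocalic Voicing: [vetiysa] → [vediysa]
B Syncope: [vediysa] → [vdiysa]

[vdiysa]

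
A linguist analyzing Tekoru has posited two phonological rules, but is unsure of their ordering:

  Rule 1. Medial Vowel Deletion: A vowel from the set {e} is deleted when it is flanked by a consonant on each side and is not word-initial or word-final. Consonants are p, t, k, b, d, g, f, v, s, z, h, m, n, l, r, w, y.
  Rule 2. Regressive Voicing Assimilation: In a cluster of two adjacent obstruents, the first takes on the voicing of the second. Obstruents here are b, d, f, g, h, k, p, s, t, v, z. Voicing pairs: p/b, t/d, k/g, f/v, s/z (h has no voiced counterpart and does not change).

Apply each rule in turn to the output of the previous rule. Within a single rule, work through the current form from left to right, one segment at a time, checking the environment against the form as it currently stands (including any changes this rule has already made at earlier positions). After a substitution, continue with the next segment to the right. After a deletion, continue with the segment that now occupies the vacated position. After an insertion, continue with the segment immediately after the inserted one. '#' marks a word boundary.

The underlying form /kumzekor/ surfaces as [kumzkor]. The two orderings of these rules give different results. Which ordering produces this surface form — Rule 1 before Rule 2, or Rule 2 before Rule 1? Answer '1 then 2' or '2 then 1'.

2 then 1

Order 1 then 2:
  1 Medial Vowel Deletion: [kumzekor] → [kumzkor]
  2 Regressive Voicing Assimilation: [kumzkor] → [kumskor]
  result: [kumskor]
Order 2 then 1:
  2 Regressive Voicing Assimilation: no change — [kumzekor]
  1 Medial Vowel Deletion: [kumzekor] → [kumzkor]
  result: [kumzkor]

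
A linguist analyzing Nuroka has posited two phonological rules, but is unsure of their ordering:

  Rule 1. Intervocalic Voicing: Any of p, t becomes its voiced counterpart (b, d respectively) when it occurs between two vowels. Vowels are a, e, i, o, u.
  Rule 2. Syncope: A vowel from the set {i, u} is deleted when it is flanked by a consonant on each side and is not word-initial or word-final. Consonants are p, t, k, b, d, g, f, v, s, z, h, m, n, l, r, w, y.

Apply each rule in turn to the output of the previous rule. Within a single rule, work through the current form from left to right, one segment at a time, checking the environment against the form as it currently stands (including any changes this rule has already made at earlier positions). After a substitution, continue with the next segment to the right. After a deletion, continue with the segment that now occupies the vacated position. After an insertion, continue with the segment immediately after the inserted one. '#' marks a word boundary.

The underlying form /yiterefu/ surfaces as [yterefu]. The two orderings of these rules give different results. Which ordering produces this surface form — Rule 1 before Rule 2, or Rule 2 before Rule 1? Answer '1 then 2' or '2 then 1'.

Order 1 then 2:
  1 Intervocalic Voicing: [yiterefu] → [yiderefu]
  2 Syncope: [yiderefu] → [yderefu]
  result: [yderefu]
Order 2 then 1:
  2 Syncope: [yiterefu] → [yterefu]
  1 Intervocalic Voicing: no change — [yterefu]
  result: [yterefu]

2 then 1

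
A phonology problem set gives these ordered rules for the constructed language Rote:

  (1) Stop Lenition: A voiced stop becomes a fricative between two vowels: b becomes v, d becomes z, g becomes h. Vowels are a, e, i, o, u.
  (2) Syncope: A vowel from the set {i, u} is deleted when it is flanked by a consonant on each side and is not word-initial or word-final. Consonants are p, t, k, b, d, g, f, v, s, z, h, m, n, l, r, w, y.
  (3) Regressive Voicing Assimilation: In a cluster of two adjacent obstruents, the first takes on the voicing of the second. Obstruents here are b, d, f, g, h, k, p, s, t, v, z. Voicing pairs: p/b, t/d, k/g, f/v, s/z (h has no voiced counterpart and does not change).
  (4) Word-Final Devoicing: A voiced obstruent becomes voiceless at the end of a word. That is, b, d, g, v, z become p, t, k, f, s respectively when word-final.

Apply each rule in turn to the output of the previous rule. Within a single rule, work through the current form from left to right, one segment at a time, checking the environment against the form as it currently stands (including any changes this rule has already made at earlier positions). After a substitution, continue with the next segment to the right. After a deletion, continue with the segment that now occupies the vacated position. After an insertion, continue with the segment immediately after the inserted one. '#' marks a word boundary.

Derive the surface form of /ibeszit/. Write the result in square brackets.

(1) Stop Lenition: [ibeszit] → [iveszit]
(2) Syncope: [iveszit] → [iveszt]
(3) Regressive Voicing Assimilation: [iveszt] → [ivezst]
(4) Word-Final Devoicing: no change — [ivezst]

[ivezst]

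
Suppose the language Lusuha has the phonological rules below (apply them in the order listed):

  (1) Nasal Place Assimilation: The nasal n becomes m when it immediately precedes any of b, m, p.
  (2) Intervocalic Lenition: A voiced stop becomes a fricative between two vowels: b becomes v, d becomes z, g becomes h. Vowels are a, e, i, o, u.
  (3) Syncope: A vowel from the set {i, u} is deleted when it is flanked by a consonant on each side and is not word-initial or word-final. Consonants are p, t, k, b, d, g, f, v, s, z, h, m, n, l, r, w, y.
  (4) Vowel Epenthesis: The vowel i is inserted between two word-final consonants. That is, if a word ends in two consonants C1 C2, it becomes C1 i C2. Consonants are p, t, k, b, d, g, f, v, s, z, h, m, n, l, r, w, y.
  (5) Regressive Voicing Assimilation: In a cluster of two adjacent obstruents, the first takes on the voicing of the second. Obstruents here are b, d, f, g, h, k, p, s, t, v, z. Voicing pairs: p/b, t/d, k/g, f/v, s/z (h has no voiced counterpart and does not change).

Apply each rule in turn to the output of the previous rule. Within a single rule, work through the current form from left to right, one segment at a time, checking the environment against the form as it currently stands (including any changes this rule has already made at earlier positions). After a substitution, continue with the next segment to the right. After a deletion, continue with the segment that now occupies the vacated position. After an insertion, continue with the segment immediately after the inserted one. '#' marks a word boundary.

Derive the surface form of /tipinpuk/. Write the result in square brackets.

[tpmpik]

(1) Nasal Place Assimilation: [tipinpuk] → [tipimpuk]
(2) Intervocalic Lenition: no change — [tipimpuk]
(3) Syncope: [tipimpuk] → [tpmpk]
(4) Vowel Epenthesis: [tpmpk] → [tpmpik]
(5) Regressive Voicing Assimilation: no change — [tpmpik]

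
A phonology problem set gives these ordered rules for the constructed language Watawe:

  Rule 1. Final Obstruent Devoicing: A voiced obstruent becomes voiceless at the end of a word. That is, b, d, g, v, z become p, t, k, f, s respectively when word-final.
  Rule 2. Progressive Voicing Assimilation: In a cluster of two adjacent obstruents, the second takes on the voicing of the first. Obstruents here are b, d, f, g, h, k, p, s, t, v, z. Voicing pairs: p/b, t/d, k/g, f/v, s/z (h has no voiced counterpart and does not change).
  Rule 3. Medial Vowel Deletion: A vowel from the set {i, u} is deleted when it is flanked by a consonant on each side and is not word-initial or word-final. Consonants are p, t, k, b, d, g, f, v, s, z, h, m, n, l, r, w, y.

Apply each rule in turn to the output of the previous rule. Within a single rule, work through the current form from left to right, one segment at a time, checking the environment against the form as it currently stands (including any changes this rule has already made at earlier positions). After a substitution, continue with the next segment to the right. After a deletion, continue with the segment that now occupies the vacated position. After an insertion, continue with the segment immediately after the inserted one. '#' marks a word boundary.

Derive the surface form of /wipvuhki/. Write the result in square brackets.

Rule 1 Final Obstruent Devoicing: no change — [wipvuhki]
Rule 2 Progressive Voicing Assimilation: [wipvuhki] → [wipfuhki]
Rule 3 Medial Vowel Deletion: [wipfuhki] → [wpfhki]

[wpfhki]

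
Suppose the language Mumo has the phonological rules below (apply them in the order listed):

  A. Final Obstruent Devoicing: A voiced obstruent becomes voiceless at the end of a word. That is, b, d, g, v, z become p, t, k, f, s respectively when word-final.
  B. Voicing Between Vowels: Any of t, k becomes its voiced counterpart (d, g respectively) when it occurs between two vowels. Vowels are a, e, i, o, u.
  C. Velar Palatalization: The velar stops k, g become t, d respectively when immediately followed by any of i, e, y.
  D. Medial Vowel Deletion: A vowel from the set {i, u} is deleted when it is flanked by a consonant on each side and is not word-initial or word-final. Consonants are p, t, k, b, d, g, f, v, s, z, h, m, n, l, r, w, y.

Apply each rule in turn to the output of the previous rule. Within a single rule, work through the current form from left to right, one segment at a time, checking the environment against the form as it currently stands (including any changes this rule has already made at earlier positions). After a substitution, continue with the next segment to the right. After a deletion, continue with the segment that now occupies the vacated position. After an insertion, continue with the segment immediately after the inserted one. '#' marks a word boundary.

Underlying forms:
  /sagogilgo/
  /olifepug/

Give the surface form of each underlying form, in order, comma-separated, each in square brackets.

[sagodlgo], [olfepk]

/sagogilgo/:
  A Final Obstruent Devoicing: no change — [sagogilgo]
  B Voicing Between Vowels: no change — [sagogilgo]
  C Velar Palatalization: [sagogilgo] → [sagodilgo]
  D Medial Vowel Deletion: [sagodilgo] → [sagodlgo]
/olifepug/:
  A Final Obstruent Devoicing: [olifepug] → [olifepuk]
  B Voicing Between Vowels: no change — [olifepuk]
  C Velar Palatalization: no change — [olifepuk]
  D Medial Vowel Deletion: [olifepuk] → [olfepk]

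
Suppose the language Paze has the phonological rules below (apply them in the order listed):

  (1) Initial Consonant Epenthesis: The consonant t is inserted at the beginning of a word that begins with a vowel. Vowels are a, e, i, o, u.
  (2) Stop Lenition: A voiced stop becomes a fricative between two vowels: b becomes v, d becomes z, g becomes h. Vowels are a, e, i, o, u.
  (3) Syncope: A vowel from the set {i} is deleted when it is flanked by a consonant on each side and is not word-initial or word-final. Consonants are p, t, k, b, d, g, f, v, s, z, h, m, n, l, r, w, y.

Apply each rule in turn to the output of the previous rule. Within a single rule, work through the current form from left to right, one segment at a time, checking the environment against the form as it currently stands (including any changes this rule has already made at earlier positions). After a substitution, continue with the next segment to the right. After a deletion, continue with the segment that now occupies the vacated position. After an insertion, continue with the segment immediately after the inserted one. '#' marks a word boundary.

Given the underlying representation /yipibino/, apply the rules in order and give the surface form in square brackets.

(1) Initial Consonant Epenthesis: no change — [yipibino]
(2) Stop Lenition: [yipibino] → [yipivino]
(3) Syncope: [yipivino] → [ypvno]

[ypvno]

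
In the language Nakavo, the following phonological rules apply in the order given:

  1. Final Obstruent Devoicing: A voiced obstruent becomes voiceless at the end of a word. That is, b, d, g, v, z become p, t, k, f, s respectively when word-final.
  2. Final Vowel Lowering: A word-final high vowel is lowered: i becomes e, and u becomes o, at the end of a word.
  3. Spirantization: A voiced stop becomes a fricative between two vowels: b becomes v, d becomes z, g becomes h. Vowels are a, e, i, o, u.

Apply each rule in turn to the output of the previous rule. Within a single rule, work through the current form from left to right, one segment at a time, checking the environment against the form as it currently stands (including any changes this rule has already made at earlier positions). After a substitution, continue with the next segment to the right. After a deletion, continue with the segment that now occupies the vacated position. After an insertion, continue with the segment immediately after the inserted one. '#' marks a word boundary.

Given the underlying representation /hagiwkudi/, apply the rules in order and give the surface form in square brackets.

[hahiwkuze]

1 Final Obstruent Devoicing: no change — [hagiwkudi]
2 Final Vowel Lowering: [hagiwkudi] → [hagiwkude]
3 Spirantization: [hagiwkude] → [hahiwkuze]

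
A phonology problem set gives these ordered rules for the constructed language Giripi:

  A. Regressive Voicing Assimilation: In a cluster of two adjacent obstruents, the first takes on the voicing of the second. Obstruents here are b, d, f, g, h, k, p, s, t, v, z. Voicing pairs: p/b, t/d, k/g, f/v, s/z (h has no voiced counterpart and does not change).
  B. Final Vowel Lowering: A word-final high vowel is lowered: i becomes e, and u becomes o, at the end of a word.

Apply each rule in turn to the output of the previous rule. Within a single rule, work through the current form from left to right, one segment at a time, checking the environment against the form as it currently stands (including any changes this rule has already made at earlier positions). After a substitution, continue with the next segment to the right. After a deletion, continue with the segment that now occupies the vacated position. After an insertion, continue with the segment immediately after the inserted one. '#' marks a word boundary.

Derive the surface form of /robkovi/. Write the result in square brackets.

[ropkove]

A Regressive Voicing Assimilation: [robkovi] → [ropkovi]
B Final Vowel Lowering: [ropkovi] → [ropkove]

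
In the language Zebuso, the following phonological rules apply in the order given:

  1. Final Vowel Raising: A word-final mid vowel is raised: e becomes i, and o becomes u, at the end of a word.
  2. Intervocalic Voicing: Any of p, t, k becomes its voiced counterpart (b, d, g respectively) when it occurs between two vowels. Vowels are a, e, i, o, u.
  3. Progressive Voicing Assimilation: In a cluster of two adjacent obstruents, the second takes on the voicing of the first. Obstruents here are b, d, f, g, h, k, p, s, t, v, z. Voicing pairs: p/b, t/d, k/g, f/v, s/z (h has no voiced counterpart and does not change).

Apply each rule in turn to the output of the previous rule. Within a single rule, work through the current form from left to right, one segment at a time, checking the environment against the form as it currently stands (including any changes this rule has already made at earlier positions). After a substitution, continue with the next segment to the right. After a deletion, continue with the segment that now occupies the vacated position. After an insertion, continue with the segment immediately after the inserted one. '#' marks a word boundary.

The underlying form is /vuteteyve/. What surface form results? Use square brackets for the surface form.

1 Final Vowel Raising: [vuteteyve] → [vuteteyvi]
2 Intervocalic Voicing: [vuteteyvi] → [vudedeyvi]
3 Progressive Voicing Assimilation: no change — [vudedeyvi]

[vudedeyvi]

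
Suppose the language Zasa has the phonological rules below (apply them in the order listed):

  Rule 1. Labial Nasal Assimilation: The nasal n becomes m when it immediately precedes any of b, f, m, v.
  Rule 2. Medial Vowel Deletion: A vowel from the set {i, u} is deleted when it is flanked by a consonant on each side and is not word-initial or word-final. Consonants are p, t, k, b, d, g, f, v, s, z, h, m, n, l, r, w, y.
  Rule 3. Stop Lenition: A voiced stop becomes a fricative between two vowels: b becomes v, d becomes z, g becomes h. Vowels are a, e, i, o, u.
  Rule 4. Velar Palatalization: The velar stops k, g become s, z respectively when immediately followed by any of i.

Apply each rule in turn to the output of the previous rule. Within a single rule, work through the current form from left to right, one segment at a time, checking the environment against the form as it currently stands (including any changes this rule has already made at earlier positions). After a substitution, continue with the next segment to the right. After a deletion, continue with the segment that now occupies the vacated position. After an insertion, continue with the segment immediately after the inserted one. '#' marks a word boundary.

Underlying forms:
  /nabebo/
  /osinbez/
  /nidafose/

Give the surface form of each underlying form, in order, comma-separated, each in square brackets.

[navevo], [osmbez], [ndafose]

/nabebo/:
  Rule 1 Labial Nasal Assimilation: no change — [nabebo]
  Rule 2 Medial Vowel Deletion: no change — [nabebo]
  Rule 3 Stop Lenition: [nabebo] → [navevo]
  Rule 4 Velar Palatalization: no change — [navevo]
/osinbez/:
  Rule 1 Labial Nasal Assimilation: [osinbez] → [osimbez]
  Rule 2 Medial Vowel Deletion: [osimbez] → [osmbez]
  Rule 3 Stop Lenition: no change — [osmbez]
  Rule 4 Velar Palatalization: no change — [osmbez]
/nidafose/:
  Rule 1 Labial Nasal Assimilation: no change — [nidafose]
  Rule 2 Medial Vowel Deletion: [nidafose] → [ndafose]
  Rule 3 Stop Lenition: no change — [ndafose]
  Rule 4 Velar Palatalization: no change — [ndafose]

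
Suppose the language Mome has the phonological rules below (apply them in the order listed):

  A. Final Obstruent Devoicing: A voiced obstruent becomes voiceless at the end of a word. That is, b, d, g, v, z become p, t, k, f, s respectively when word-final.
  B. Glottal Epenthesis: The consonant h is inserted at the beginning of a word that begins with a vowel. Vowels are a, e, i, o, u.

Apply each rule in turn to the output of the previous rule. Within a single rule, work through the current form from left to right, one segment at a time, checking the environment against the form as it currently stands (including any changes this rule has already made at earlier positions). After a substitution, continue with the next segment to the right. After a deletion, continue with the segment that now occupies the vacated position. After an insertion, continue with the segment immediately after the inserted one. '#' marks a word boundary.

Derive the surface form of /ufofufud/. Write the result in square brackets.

[hufofufut]

A Final Obstruent Devoicing: [ufofufud] → [ufofufut]
B Glottal Epenthesis: [ufofufut] → [hufofufut]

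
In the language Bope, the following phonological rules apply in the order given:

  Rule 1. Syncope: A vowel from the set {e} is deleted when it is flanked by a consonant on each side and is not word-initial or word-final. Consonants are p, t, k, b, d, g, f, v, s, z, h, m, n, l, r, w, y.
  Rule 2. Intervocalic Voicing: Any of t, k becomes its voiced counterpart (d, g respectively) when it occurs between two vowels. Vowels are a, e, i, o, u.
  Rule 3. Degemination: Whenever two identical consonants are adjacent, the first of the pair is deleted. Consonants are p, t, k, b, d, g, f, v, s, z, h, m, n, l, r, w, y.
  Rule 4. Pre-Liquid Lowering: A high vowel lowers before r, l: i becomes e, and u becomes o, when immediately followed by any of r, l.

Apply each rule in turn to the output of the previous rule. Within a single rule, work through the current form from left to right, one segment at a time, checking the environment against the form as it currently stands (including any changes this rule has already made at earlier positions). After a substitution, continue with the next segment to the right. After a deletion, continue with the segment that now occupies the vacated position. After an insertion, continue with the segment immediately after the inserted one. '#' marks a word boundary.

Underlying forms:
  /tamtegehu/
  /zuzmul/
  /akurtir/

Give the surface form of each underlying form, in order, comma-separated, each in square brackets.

[tamtghu], [zuzmol], [agorter]

/tamtegehu/:
  Rule 1 Syncope: [tamtegehu] → [tamtghu]
  Rule 2 Intervocalic Voicing: no change — [tamtghu]
  Rule 3 Degemination: no change — [tamtghu]
  Rule 4 Pre-Liquid Lowering: no change — [tamtghu]
/zuzmul/:
  Rule 1 Syncope: no change — [zuzmul]
  Rule 2 Intervocalic Voicing: no change — [zuzmul]
  Rule 3 Degemination: no change — [zuzmul]
  Rule 4 Pre-Liquid Lowering: [zuzmul] → [zuzmol]
/akurtir/:
  Rule 1 Syncope: no change — [akurtir]
  Rule 2 Intervocalic Voicing: [akurtir] → [agurtir]
  Rule 3 Degemination: no change — [agurtir]
  Rule 4 Pre-Liquid Lowering: [agurtir] → [agorter]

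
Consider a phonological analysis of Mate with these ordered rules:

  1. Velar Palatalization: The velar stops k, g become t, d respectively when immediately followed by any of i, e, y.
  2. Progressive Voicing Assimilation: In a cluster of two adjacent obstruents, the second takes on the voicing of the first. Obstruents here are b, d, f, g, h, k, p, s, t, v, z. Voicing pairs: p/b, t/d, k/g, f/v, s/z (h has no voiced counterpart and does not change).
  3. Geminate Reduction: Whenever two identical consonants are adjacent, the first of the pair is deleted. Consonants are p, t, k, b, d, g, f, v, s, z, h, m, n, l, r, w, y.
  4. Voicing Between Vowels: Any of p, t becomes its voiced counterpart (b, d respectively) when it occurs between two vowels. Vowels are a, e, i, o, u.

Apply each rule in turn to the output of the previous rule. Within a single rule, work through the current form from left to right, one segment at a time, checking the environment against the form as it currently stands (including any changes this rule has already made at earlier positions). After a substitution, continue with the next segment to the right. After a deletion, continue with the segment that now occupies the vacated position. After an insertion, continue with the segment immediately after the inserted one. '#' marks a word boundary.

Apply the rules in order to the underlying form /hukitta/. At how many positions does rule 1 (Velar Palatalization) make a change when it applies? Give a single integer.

1

1 Velar Palatalization: [hukitta] → [hutitta]
2 Progressive Voicing Assimilation: no change — [hutitta]
3 Geminate Reduction: [hutitta] → [hutita]
4 Voicing Between Vowels: [hutita] → [hudida]
Rule 1 changed 1 position(s).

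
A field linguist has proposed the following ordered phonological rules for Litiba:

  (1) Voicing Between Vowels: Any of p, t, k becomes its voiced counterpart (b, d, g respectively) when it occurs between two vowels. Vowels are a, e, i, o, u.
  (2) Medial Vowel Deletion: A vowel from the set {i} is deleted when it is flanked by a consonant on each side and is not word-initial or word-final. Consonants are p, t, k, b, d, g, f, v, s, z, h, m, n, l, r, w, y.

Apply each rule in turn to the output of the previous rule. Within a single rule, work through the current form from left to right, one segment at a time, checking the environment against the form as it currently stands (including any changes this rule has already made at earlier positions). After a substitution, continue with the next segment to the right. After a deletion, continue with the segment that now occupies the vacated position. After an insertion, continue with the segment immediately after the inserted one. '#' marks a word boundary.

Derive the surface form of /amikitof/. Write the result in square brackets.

[amgdof]

(1) Voicing Between Vowels: [amikitof] → [amigidof]
(2) Medial Vowel Deletion: [amigidof] → [amgdof]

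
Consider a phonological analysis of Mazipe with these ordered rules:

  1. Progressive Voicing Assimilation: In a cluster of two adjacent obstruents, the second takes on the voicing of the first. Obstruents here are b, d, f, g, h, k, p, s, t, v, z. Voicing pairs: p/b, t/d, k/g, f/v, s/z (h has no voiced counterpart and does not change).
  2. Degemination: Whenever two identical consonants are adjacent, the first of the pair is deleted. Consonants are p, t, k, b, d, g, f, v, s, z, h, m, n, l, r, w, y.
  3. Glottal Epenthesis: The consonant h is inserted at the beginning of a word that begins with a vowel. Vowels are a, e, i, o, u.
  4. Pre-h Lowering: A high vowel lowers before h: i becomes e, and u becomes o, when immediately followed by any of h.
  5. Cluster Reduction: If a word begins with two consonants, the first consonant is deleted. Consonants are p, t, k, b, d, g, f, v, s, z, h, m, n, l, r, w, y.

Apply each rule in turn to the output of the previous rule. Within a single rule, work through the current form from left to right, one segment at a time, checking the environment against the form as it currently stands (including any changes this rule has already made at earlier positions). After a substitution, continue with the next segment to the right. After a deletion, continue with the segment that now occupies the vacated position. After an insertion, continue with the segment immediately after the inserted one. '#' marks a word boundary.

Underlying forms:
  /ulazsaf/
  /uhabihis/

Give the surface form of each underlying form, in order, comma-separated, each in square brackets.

/ulazsaf/:
  1 Progressive Voicing Assimilation: [ulazsaf] → [ulazzaf]
  2 Degemination: [ulazzaf] → [ulazaf]
  3 Glottal Epenthesis: [ulazaf] → [hulazaf]
  4 Pre-h Lowering: no change — [hulazaf]
  5 Cluster Reduction: no change — [hulazaf]
/uhabihis/:
  1 Progressive Voicing Assimilation: no change — [uhabihis]
  2 Degemination: no change — [uhabihis]
  3 Glottal Epenthesis: [uhabihis] → [huhabihis]
  4 Pre-h Lowering: [huhabihis] → [hohabehis]
  5 Cluster Reduction: no change — [hohabehis]

[hulazaf], [hohabehis]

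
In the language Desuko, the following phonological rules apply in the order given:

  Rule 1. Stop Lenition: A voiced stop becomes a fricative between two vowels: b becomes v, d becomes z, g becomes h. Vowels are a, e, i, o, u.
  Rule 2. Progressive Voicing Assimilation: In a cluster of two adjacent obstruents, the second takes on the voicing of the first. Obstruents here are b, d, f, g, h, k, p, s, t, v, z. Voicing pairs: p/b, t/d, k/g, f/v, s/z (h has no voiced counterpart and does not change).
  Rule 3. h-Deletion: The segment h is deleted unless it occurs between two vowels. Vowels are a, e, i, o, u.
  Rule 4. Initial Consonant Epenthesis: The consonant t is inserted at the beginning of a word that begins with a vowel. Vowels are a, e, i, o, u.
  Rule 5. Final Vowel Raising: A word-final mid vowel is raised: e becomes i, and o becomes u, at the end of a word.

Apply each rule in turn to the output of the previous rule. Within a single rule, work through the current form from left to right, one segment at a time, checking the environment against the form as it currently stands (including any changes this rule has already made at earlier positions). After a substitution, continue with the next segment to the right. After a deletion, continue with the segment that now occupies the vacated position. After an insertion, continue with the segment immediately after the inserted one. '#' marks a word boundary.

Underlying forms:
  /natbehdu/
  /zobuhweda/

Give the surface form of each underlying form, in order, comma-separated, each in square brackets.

/natbehdu/:
  Rule 1 Stop Lenition: no change — [natbehdu]
  Rule 2 Progressive Voicing Assimilation: [natbehdu] → [natpehtu]
  Rule 3 h-Deletion: [natpehtu] → [natpetu]
  Rule 4 Initial Consonant Epenthesis: no change — [natpetu]
  Rule 5 Final Vowel Raising: no change — [natpetu]
/zobuhweda/:
  Rule 1 Stop Lenition: [zobuhweda] → [zovuhweza]
  Rule 2 Progressive Voicing Assimilation: no change — [zovuhweza]
  Rule 3 h-Deletion: [zovuhweza] → [zovuweza]
  Rule 4 Initial Consonant Epenthesis: no change — [zovuweza]
  Rule 5 Final Vowel Raising: no change — [zovuweza]

[natpetu], [zovuweza]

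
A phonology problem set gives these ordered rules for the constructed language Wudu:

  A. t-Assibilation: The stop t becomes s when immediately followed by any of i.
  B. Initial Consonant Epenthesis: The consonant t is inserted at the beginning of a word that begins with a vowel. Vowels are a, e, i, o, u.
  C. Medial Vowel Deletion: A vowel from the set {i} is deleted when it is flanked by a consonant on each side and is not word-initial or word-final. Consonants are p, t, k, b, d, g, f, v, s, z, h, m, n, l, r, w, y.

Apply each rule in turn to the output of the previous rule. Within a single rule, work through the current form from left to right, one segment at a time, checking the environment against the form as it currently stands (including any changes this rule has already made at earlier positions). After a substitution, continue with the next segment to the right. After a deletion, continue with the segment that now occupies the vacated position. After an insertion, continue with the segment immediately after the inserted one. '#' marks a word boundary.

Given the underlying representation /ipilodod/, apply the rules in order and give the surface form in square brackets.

[tplodod]

A t-Assibilation: no change — [ipilodod]
B Initial Consonant Epenthesis: [ipilodod] → [tipilodod]
C Medial Vowel Deletion: [tipilodod] → [tplodod]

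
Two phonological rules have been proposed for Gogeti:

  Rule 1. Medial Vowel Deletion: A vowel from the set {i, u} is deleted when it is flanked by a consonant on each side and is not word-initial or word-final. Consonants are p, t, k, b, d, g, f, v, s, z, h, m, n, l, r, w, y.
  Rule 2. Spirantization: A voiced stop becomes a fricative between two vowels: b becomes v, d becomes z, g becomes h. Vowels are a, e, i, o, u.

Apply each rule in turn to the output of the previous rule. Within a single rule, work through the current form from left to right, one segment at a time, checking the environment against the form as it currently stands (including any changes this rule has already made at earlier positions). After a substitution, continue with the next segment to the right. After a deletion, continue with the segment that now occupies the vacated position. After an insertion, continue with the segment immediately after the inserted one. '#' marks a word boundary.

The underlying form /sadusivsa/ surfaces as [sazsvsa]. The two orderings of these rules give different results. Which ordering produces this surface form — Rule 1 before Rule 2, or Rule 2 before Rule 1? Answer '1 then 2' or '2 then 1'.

Order 1 then 2:
  1 Medial Vowel Deletion: [sadusivsa] → [sadsvsa]
  2 Spirantization: no change — [sadsvsa]
  result: [sadsvsa]
Order 2 then 1:
  2 Spirantization: [sadusivsa] → [sazusivsa]
  1 Medial Vowel Deletion: [sazusivsa] → [sazsvsa]
  result: [sazsvsa]

2 then 1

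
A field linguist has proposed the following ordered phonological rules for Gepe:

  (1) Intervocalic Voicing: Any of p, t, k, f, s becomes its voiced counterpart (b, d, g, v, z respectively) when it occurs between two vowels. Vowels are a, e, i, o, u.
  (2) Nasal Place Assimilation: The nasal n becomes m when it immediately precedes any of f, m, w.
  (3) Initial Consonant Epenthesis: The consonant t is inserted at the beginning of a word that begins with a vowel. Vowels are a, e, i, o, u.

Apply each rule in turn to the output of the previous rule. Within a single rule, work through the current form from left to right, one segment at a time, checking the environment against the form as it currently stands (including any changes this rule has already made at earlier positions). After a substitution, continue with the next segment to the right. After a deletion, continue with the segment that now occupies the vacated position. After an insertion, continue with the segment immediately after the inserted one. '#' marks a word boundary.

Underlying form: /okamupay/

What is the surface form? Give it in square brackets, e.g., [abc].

[togamubay]

(1) Intervocalic Voicing: [okamupay] → [ogamubay]
(2) Nasal Place Assimilation: no change — [ogamubay]
(3) Initial Consonant Epenthesis: [ogamubay] → [togamubay]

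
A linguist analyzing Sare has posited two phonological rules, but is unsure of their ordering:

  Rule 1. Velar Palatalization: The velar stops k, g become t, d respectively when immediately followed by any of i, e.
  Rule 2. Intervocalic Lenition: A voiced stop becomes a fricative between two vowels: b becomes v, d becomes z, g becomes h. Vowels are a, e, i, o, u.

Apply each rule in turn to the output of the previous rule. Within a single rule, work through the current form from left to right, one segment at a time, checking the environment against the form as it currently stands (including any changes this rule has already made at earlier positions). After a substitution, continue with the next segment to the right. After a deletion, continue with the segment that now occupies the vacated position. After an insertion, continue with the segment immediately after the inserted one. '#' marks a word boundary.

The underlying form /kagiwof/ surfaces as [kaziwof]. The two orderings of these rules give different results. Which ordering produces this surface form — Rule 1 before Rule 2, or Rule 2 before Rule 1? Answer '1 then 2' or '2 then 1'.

Order 1 then 2:
  1 Velar Palatalization: [kagiwof] → [kadiwof]
  2 Intervocalic Lenition: [kadiwof] → [kaziwof]
  result: [kaziwof]
Order 2 then 1:
  2 Intervocalic Lenition: [kagiwof] → [kahiwof]
  1 Velar Palatalization: no change — [kahiwof]
  result: [kahiwof]

1 then 2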